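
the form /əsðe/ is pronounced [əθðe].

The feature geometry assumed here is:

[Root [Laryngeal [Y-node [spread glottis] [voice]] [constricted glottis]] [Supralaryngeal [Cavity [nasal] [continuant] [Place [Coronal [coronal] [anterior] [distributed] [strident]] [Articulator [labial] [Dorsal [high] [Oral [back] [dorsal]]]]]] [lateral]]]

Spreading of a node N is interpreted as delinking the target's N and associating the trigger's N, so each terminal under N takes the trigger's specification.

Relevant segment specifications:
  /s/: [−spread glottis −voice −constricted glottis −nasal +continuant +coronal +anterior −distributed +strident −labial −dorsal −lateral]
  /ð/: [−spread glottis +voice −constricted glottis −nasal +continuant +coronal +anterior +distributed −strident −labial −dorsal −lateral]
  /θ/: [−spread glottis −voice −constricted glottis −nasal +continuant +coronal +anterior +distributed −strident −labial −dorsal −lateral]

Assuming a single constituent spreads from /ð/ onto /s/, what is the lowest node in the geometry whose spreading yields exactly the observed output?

Comparing /s/ with its surface form [θ], the features that change are [distributed], [strident].
These terminals are all dominated by Coronal, and no proper subconstituent of Coronal covers them all; Coronal is their lowest common ancestor.
Spreading Coronal from /ð/ overwrites each of those terminals with /ð/'s values, yielding exactly [θ].
[voice] stays as in /s/ although /ð/ differs there, so no node dominating it spread; among the remaining candidates Coronal is the lowest that derives the output.

Coronal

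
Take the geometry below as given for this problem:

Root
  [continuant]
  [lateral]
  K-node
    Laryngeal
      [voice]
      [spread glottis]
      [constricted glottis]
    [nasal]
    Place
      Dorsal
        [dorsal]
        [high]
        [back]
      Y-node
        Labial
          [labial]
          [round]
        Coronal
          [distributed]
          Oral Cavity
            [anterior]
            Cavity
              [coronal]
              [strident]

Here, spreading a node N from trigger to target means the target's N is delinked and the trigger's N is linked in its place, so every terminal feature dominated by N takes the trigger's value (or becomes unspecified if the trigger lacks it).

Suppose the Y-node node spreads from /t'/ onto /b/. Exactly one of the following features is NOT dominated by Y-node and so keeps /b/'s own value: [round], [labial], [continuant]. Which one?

Under this geometry, Y-node contains [labial], [round], [distributed], [anterior], [coronal], [strident].
Of the listed options, [round], [labial] are among these and would be overwritten by spreading Y-node.
[continuant] attaches under Root, not under Y-node, so /b/ retains its own value for [continuant].

[continuant]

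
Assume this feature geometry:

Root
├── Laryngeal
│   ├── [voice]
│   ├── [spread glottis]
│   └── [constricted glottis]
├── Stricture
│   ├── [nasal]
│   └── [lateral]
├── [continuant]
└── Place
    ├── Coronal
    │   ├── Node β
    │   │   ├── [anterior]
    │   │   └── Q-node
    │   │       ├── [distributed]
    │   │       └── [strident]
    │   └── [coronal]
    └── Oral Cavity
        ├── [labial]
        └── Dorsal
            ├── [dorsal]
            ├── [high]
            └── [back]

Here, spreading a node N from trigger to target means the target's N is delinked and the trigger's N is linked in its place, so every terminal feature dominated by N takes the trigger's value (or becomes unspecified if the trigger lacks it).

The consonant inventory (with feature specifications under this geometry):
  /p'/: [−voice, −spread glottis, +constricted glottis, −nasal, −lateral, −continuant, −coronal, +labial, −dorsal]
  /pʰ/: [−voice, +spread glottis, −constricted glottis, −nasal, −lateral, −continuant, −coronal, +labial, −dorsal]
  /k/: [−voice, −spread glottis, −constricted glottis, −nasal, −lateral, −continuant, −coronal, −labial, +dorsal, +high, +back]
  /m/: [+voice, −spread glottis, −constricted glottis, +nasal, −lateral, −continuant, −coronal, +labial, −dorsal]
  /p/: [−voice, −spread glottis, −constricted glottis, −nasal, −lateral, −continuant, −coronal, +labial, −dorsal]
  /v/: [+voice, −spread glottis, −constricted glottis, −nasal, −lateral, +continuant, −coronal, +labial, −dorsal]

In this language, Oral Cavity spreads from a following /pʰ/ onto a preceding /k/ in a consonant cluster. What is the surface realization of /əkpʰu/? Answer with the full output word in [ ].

Oral Cavity immediately or transitively dominates [labial], [dorsal], [high], [back].
Spreading Oral Cavity from /pʰ/ onto /k/ replaces those values with /pʰ/'s: [+labial], [−dorsal]. Features outside Oral Cavity ([voice], [spread glottis], [constricted glottis], …) stay as in /k/.
Among the inventory, only /p/ has exactly this specification, giving the surface form [əppʰu].

[əppʰu]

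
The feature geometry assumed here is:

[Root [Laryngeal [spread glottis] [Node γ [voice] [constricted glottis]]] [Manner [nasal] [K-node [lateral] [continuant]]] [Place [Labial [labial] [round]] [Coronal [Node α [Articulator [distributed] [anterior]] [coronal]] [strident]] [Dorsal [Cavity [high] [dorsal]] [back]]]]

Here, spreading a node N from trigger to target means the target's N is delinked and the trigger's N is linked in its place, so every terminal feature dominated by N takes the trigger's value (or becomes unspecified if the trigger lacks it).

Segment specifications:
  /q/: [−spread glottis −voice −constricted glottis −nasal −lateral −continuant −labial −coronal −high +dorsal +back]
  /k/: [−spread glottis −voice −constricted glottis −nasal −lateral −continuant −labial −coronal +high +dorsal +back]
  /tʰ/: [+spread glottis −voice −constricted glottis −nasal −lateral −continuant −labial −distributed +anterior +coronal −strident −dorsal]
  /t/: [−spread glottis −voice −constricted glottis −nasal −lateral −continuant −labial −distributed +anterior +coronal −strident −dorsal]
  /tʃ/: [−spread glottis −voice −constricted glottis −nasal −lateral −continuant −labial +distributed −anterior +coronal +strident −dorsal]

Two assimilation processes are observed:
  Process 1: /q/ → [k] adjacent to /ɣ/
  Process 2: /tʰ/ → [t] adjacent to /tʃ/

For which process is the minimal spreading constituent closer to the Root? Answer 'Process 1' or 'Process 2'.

Process 2

Process 1 alters [high]; the lowest dominating node is [high] (depth 4 from Root).
Process 2: the feature that changes is [spread glottis]; the minimal node is [spread glottis] (depth 2).
[spread glottis] (depth 2) sits above [high] (depth 4), making Process 2 the one with the higher spreading node.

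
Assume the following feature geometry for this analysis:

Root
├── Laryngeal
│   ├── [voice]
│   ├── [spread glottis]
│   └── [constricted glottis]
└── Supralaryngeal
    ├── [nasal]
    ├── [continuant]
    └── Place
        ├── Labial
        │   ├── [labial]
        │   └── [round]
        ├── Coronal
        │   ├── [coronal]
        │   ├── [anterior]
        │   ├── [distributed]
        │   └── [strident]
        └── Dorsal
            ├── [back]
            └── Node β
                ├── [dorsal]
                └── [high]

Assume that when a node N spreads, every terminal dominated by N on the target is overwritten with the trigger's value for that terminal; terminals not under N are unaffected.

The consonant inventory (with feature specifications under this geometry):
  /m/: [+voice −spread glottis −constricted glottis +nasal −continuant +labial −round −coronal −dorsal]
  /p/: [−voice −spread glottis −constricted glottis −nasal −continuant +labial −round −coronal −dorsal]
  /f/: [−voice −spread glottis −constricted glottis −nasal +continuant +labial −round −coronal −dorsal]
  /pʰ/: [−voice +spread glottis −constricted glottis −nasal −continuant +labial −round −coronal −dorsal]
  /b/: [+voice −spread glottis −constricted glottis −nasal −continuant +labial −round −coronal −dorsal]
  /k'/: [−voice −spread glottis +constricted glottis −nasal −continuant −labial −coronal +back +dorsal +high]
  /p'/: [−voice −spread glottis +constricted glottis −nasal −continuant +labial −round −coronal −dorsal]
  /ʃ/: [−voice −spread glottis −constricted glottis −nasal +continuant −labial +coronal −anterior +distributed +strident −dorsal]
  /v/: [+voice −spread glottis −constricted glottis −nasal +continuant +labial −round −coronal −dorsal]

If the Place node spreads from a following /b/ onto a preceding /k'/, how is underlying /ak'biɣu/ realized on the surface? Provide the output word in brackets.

[ap'biɣu]

Terminals under Place in this geometry: [labial], [round], [coronal], [anterior], [distributed], [strident], [back], [dorsal], [high].
Spreading Place from /b/ onto /k'/ replaces those values with /b/'s: [+labial], [−round], [−coronal], [−dorsal]. Features outside Place ([voice], [spread glottis], [constricted glottis], …) stay as in /k'/.
Among the inventory, only /p'/ has exactly this specification, giving the surface form [ap'biɣu].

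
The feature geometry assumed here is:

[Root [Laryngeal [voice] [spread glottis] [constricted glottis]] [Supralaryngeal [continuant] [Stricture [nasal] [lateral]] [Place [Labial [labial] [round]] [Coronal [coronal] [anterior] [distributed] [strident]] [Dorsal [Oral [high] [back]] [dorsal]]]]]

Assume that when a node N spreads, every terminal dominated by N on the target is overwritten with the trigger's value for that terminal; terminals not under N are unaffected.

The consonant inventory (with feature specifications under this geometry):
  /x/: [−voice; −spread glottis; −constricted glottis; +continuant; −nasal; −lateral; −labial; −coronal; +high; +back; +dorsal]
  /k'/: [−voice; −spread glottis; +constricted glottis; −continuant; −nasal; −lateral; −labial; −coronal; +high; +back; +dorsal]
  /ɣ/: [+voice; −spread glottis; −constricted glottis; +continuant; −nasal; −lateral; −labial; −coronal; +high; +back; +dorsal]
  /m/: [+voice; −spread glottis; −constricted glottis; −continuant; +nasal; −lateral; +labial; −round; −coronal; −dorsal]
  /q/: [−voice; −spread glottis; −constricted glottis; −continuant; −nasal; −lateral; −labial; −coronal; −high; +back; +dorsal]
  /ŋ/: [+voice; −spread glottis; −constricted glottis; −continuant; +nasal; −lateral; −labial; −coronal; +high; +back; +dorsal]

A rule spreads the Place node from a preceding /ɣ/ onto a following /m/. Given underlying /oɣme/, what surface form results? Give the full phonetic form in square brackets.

The Place node dominates the terminals [labial], [round], [coronal], [anterior], [distributed], [strident], [high], [back], [dorsal].
The target acquires /ɣ/'s values for everything under Place — [−labial], [−coronal], [+high], [+back], [+dorsal] — while keeping its own [voice], [spread glottis], [constricted glottis], ….
This feature bundle is that of [ŋ], so /oɣme/ surfaces as [oɣŋe].

[oɣŋe]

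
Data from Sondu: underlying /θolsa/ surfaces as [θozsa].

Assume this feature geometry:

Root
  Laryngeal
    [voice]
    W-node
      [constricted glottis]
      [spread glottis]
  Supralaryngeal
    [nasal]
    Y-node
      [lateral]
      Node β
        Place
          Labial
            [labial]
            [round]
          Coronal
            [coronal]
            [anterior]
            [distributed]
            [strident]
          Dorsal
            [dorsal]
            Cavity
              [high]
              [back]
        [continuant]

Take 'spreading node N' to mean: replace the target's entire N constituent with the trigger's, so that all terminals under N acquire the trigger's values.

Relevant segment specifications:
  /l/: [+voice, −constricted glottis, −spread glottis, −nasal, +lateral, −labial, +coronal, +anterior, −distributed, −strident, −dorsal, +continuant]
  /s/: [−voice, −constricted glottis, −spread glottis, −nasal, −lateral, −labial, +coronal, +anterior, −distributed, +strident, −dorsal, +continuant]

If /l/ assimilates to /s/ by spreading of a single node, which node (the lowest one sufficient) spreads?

Y-node

The alternation /l/ → [z] changes [lateral], [strident] and nothing else.
In this geometry the lowest node dominating all of them is Y-node: every daughter of Y-node dominates only a proper subset, so no lower node suffices.
If Y-node spreads, every terminal under it takes /s/'s value, producing [z] as observed.
[voice] stays as in /l/ although /s/ differs there, so no node dominating it spread; among the remaining candidates Y-node is the lowest that derives the output.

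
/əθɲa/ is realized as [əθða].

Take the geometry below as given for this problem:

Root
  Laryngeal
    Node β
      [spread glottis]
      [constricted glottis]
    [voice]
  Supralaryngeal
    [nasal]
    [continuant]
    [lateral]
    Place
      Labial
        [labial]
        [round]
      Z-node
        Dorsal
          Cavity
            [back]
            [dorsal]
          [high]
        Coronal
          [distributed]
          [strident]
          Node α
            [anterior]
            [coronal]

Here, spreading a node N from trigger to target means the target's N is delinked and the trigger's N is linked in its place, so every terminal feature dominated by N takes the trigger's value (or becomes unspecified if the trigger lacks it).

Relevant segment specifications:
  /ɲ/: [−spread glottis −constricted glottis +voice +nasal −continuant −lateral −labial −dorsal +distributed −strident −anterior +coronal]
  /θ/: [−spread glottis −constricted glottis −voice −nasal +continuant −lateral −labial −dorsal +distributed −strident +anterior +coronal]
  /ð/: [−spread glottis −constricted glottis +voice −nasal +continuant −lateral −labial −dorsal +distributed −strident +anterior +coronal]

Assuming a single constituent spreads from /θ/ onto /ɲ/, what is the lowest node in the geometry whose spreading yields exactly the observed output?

The alternation /ɲ/ → [ð] changes [nasal], [continuant], [anterior] and nothing else.
Tracing each changed feature up the tree, the paths first meet at Supralaryngeal; any lower node misses at least one of them.
Spreading Supralaryngeal from /θ/ overwrites each of those terminals with /θ/'s values, yielding exactly [ð].
Since [voice] is preserved even though /θ/ disagrees there, no node above Supralaryngeal spread.

Supralaryngeal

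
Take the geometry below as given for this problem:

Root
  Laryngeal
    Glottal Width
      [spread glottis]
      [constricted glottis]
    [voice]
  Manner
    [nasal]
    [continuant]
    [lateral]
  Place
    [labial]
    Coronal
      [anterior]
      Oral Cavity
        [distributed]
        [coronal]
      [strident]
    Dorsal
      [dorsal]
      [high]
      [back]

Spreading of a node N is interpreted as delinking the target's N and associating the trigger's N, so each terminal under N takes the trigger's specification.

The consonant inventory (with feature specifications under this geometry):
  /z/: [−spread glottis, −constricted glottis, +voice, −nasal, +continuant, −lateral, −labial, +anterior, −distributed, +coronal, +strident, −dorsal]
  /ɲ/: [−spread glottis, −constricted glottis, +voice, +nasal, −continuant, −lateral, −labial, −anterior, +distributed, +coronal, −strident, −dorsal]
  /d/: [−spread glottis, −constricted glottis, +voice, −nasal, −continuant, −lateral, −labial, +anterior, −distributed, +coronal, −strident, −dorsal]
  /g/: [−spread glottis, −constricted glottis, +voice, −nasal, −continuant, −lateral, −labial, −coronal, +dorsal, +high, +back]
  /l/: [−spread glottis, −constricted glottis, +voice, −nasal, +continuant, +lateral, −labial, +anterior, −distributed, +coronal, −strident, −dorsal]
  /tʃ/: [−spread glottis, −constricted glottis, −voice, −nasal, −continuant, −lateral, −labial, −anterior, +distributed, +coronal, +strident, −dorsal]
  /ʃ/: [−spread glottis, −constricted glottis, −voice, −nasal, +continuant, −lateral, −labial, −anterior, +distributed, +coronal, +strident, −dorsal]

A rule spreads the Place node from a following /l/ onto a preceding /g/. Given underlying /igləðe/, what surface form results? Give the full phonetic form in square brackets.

[idləðe]

The Place node dominates the terminals [labial], [anterior], [distributed], [coronal], [strident], [dorsal], [high], [back].
Spreading Place from /l/ onto /g/ replaces those values with /l/'s: [−labial], [+anterior], [−distributed], [+coronal], [−strident], [−dorsal]. Features outside Place ([spread glottis], [constricted glottis], [voice], …) stay as in /g/.
The resulting bundle matches /d/ in the inventory; substituting it for /g/ gives [idləðe].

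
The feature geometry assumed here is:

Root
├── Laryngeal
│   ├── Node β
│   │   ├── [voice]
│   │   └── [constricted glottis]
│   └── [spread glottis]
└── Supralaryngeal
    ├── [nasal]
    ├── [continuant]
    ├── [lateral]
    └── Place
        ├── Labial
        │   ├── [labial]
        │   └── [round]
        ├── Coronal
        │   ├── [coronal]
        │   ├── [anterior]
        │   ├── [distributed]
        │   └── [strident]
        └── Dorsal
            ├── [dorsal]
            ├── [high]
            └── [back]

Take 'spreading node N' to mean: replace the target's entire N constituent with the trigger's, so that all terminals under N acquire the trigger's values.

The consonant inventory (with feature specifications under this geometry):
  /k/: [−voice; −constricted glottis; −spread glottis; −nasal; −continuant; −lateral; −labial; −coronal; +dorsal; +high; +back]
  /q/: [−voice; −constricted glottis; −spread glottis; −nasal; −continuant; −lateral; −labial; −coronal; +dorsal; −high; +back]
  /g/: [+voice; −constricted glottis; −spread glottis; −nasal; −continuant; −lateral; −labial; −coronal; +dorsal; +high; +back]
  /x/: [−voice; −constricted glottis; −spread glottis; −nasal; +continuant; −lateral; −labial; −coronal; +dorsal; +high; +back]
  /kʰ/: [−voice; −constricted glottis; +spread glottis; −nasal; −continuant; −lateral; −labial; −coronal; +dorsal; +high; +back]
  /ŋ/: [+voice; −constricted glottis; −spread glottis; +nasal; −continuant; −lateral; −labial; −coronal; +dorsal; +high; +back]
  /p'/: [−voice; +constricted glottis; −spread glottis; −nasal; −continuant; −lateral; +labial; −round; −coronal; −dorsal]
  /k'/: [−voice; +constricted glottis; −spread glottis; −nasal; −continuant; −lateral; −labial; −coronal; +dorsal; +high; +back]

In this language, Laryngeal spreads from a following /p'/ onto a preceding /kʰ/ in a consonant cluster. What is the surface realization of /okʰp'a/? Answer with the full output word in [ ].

[ok'p'a]

The Laryngeal node dominates the terminals [voice], [constricted glottis], [spread glottis].
After delinking /kʰ/'s Laryngeal and linking /p'/'s, the affected terminals become [−voice], [+constricted glottis], [−spread glottis]; [nasal], [continuant], [lateral], … (outside Laryngeal) are retained from /kʰ/.
The resulting bundle matches /k'/ in the inventory; substituting it for /kʰ/ gives [ok'p'a].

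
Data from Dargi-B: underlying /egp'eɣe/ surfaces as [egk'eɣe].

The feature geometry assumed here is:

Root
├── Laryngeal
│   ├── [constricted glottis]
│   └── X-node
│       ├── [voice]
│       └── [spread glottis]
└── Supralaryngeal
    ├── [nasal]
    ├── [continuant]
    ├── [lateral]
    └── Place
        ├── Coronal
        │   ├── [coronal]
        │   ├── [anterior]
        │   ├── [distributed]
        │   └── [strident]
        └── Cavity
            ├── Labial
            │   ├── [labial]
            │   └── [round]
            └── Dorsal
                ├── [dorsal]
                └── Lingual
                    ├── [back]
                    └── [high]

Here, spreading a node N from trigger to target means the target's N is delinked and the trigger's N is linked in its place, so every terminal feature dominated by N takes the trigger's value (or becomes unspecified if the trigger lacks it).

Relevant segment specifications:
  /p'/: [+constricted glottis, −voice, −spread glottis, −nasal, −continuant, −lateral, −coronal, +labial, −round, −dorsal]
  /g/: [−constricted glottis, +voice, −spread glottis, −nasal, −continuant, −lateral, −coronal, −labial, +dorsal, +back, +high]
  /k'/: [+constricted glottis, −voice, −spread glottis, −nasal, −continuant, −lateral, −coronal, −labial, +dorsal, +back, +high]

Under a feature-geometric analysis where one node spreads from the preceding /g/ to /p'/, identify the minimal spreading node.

Cavity

The alternation /p'/ → [k'] changes [labial], [round], [dorsal], [high], [back] and nothing else.
The smallest constituent containing every changed terminal is Cavity — each of its daughters lacks at least one of the affected features.
If Cavity spreads, every terminal under it takes /g/'s value, producing [k'] as observed.
[voice], [constricted glottis] stay as in /p'/ although /g/ differs there, so no node dominating them spread; among the remaining candidates Cavity is the lowest that derives the output.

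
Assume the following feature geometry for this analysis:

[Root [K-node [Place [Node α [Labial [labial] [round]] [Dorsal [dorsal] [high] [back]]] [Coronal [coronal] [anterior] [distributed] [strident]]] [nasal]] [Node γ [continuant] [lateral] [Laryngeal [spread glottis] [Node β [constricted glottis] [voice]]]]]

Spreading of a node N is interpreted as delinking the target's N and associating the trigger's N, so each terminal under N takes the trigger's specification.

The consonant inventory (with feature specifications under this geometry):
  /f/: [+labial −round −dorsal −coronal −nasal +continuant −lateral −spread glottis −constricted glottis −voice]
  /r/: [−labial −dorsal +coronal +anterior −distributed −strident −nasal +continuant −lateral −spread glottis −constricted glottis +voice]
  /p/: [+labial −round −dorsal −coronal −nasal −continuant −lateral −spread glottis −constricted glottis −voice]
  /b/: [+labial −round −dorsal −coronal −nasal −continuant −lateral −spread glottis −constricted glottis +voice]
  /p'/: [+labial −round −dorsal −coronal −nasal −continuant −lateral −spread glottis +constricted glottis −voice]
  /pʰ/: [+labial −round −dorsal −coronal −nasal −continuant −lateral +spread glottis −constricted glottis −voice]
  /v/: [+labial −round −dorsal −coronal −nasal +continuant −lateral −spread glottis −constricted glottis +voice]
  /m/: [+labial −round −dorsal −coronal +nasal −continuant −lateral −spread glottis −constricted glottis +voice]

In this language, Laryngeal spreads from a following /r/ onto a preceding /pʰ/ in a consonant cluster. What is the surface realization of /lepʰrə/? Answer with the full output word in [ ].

The Laryngeal node dominates the terminals [spread glottis], [constricted glottis], [voice].
Spreading Laryngeal from /r/ onto /pʰ/ replaces those values with /r/'s: [−spread glottis], [−constricted glottis], [+voice]. Features outside Laryngeal ([labial], [round], [dorsal], …) stay as in /pʰ/.
Among the inventory, only /b/ has exactly this specification, giving the surface form [lebrə].

[lebrə]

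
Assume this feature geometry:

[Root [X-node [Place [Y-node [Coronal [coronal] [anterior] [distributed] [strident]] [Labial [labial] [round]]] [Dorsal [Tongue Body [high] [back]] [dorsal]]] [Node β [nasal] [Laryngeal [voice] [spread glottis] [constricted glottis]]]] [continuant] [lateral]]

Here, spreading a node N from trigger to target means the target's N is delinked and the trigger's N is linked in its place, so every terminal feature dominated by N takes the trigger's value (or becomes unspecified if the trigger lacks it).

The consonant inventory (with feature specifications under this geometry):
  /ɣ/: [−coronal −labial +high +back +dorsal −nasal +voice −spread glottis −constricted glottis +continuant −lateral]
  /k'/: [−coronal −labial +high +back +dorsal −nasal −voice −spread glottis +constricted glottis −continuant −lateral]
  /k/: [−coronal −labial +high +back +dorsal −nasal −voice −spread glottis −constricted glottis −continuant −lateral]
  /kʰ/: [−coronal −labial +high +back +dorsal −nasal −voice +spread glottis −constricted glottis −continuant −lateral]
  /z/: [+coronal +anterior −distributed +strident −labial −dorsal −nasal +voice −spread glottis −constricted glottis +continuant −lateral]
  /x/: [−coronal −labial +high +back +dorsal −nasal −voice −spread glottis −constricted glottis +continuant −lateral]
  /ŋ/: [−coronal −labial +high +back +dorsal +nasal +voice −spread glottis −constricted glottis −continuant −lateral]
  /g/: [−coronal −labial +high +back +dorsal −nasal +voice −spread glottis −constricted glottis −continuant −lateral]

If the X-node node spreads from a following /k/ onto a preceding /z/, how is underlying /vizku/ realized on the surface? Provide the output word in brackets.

[vixku]

The X-node node dominates the terminals [coronal], [anterior], [distributed], [strident], [labial], [round], [high], [back], [dorsal], [nasal], [voice], [spread glottis], [constricted glottis].
The target acquires /k/'s values for everything under X-node — [−coronal], [−labial], [+high], [+back], [+dorsal], [−nasal], [−voice], [−spread glottis], [−constricted glottis] — while keeping its own [continuant], [lateral].
The resulting bundle matches /x/ in the inventory; substituting it for /z/ gives [vixku].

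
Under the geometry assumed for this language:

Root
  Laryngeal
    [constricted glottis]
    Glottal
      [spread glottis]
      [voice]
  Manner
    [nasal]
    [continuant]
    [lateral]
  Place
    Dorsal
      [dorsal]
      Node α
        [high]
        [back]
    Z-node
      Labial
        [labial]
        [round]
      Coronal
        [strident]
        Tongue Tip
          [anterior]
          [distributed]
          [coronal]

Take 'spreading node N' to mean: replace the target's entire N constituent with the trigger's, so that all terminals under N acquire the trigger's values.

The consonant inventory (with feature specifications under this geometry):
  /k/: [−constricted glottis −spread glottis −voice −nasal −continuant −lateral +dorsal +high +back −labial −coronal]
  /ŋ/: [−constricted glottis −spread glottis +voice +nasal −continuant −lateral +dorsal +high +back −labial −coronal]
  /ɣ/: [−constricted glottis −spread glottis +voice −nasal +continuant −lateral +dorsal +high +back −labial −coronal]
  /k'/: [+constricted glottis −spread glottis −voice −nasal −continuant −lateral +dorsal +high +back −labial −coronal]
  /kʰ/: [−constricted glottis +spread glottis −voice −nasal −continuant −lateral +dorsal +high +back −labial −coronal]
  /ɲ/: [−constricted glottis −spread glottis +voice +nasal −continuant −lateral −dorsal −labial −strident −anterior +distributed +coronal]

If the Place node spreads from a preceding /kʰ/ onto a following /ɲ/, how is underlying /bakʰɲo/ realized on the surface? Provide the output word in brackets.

Place immediately or transitively dominates [dorsal], [high], [back], [labial], [round], [strident], [anterior], [distributed], [coronal].
Spreading Place from /kʰ/ onto /ɲ/ replaces those values with /kʰ/'s: [+dorsal], [+high], [+back], [−labial], [−coronal]. Features outside Place ([constricted glottis], [spread glottis], [voice], …) stay as in /ɲ/.
This feature bundle is that of [ŋ], so /bakʰɲo/ surfaces as [bakʰŋo].

[bakʰŋo]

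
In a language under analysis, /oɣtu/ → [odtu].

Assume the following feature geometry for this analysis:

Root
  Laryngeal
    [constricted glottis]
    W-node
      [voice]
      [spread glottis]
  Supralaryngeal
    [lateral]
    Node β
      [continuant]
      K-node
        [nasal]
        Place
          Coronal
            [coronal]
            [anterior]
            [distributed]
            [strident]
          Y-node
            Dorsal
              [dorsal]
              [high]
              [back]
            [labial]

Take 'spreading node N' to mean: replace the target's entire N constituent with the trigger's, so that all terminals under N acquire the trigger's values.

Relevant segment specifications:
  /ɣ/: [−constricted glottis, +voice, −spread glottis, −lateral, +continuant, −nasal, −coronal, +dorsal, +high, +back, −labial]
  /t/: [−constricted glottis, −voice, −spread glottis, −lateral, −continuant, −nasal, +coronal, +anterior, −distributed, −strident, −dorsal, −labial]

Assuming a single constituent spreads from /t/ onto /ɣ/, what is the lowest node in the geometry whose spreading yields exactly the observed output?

Node β

Comparing /ɣ/ with its surface form [d], the features that change are [continuant], [coronal], [anterior], [distributed], [strident], [dorsal], [high], [back].
In this geometry the lowest node dominating all of them is Node β: every daughter of Node β dominates only a proper subset, so no lower node suffices.
Delinking /ɣ/'s Node β and associating /t/'s Node β gives precisely the feature bundle of [d].
[voice] stays as in /ɣ/ although /t/ differs there, so no node dominating it spread; among the remaining candidates Node β is the lowest that derives the output.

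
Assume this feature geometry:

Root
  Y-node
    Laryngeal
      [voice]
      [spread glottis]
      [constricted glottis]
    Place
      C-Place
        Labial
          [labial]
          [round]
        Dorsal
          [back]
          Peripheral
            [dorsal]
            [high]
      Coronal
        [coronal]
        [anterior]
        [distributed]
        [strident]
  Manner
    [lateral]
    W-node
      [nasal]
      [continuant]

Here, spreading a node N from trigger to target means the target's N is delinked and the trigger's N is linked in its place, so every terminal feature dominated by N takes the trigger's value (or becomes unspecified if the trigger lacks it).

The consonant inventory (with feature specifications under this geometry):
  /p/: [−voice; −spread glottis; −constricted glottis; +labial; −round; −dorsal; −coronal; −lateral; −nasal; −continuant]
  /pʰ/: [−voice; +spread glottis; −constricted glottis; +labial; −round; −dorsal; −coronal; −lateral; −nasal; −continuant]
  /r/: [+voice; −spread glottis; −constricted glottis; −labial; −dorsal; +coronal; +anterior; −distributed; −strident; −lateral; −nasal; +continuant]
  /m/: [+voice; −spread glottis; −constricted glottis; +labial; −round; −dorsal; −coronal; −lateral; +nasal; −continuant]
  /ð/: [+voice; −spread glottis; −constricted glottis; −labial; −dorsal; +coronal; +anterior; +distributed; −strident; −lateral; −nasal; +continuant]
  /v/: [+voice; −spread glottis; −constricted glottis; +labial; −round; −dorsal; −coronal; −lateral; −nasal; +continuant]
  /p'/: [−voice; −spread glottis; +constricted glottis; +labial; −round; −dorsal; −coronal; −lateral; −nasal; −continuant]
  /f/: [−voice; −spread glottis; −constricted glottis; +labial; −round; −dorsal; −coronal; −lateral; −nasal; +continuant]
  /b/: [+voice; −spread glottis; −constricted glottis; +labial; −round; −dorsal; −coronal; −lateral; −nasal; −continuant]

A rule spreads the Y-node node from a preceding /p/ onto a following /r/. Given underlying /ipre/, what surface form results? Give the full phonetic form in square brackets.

The Y-node node dominates the terminals [voice], [spread glottis], [constricted glottis], [labial], [round], [back], [dorsal], [high], [coronal], [anterior], [distributed], [strident].
Spreading Y-node from /p/ onto /r/ replaces those values with /p/'s: [−voice], [−spread glottis], [−constricted glottis], [+labial], [−round], [−dorsal], [−coronal]. Features outside Y-node ([lateral], [nasal], [continuant]) stay as in /r/.
The resulting bundle matches /f/ in the inventory; substituting it for /r/ gives [ipfe].

[ipfe]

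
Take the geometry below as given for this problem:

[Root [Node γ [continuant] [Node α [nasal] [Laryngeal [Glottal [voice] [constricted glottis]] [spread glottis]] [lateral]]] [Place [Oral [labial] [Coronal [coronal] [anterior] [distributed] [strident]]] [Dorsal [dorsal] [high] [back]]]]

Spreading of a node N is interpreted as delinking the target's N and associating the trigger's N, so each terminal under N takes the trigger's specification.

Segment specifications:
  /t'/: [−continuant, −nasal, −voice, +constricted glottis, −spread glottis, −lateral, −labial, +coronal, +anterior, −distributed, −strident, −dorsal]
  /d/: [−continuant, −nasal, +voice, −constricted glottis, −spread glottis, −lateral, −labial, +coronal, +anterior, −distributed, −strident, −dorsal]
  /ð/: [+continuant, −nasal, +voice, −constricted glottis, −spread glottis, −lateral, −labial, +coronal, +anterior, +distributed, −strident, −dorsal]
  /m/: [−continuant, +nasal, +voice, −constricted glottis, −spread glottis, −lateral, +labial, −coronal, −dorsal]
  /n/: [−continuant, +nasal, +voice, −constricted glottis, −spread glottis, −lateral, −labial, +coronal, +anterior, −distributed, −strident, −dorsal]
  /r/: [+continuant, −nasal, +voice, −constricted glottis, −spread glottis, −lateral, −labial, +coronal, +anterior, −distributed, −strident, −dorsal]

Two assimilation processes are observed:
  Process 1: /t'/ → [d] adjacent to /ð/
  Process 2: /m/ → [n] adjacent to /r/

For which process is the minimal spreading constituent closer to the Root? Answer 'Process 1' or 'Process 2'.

Process 1 alters [voice], [constricted glottis]; the lowest common ancestor is Glottal (depth 4 from Root).
Process 2: the features that change are [labial], [coronal], [anterior], [distributed], [strident]; the minimal node is Oral (depth 2).
Oral is closer to Root than Glottal, so Process 2 spreads the higher node.

Process 2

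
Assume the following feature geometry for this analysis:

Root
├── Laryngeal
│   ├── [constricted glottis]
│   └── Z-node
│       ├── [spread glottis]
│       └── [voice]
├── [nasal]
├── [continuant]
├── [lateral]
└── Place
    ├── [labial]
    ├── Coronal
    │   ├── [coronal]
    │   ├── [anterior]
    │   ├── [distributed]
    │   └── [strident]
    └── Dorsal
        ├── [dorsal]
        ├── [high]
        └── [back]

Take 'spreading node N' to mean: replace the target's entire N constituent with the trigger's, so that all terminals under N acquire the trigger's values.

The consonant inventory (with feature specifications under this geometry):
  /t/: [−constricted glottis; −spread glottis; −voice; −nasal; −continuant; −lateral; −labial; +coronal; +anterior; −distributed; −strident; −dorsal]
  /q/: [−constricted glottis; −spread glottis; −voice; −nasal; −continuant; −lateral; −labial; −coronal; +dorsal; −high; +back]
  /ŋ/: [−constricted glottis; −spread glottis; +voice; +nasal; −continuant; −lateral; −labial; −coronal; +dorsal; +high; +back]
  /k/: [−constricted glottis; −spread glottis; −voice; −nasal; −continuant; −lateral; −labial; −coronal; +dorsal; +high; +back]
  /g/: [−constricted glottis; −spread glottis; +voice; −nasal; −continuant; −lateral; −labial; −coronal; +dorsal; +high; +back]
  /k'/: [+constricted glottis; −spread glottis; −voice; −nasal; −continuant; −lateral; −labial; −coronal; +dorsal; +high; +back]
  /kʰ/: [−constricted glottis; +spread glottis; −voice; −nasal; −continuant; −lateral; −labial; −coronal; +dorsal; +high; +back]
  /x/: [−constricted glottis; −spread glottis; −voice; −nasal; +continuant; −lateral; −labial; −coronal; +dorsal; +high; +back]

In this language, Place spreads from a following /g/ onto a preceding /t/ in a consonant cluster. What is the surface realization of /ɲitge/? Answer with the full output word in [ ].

Place immediately or transitively dominates [labial], [coronal], [anterior], [distributed], [strident], [dorsal], [high], [back].
The target acquires /g/'s values for everything under Place — [−labial], [−coronal], [+dorsal], [+high], [+back] — while keeping its own [constricted glottis], [spread glottis], [voice], ….
This feature bundle is that of [k], so /ɲitge/ surfaces as [ɲikge].

[ɲikge]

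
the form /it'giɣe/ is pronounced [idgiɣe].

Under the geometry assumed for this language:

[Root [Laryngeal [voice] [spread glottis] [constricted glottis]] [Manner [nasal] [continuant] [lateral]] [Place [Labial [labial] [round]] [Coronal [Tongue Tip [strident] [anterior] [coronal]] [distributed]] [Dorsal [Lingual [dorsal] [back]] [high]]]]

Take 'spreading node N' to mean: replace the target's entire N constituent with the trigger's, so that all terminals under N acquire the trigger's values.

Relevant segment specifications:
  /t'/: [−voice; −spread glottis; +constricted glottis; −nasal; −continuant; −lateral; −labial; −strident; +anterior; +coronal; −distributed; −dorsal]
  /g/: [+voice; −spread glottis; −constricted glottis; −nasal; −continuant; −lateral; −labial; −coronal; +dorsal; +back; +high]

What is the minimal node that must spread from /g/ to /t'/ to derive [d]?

Laryngeal

The alternation /t'/ → [d] changes [voice], [constricted glottis] and nothing else.
In this geometry the lowest node dominating all of them is Laryngeal: every daughter of Laryngeal dominates only a proper subset, so no lower node suffices.
Spreading Laryngeal from /g/ overwrites each of those terminals with /g/'s values, yielding exactly [d].
Had Root spread, [coronal], [dorsal] would have taken /g/'s values; they stay as in /t'/, confirming the spreading constituent is exactly Laryngeal.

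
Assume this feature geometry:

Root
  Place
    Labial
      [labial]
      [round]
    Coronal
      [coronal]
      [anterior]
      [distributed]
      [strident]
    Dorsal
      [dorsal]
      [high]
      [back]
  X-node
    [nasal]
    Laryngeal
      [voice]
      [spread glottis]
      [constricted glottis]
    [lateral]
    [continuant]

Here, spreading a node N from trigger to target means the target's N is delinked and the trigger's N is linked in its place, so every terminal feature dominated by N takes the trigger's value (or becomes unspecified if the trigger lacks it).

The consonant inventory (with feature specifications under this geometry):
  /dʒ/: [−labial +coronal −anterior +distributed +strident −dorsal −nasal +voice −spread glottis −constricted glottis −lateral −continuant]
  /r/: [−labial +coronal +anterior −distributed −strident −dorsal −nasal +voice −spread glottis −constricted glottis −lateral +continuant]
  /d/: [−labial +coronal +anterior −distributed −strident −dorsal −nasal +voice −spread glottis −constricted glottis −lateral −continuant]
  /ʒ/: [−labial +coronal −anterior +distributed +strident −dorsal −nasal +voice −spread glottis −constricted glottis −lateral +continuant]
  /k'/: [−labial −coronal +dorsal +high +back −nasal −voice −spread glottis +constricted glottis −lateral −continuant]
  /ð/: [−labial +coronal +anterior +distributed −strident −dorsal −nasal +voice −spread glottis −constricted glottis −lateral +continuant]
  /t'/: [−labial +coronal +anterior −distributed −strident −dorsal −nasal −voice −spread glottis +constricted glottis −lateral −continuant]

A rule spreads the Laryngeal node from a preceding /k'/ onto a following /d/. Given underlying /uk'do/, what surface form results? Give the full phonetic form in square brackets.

[uk't'o]

Terminals under Laryngeal in this geometry: [voice], [spread glottis], [constricted glottis].
The target acquires /k'/'s values for everything under Laryngeal — [−voice], [−spread glottis], [+constricted glottis] — while keeping its own [labial], [coronal], [anterior], ….
The resulting bundle matches /t'/ in the inventory; substituting it for /d/ gives [uk't'o].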